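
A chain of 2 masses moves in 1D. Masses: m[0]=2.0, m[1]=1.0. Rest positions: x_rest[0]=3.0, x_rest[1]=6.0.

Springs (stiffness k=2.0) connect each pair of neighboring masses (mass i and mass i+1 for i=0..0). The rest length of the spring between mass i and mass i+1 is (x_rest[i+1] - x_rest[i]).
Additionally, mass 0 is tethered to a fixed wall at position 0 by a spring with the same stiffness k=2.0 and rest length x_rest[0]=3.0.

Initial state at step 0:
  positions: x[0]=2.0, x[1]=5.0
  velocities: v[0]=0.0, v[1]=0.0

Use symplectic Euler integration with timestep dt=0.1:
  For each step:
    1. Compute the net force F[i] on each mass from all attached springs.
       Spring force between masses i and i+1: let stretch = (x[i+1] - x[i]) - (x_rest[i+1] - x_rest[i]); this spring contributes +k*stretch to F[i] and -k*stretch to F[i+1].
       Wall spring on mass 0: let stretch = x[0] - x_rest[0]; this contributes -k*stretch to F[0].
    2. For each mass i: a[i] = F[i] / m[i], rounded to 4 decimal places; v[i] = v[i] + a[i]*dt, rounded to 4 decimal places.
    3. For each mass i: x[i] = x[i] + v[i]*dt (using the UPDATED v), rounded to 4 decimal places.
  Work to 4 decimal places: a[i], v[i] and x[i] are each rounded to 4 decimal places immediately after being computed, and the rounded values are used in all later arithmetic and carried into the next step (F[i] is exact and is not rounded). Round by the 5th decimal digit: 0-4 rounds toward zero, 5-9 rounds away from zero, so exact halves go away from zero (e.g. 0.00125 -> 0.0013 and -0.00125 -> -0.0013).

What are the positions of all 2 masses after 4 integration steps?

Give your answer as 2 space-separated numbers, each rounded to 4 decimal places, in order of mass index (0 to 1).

Answer: 2.0970 5.0030

Derivation:
Step 0: x=[2.0000 5.0000] v=[0.0000 0.0000]
Step 1: x=[2.0100 5.0000] v=[0.1000 0.0000]
Step 2: x=[2.0298 5.0002] v=[0.1980 0.0020]
Step 3: x=[2.0590 5.0010] v=[0.2921 0.0079]
Step 4: x=[2.0970 5.0030] v=[0.3804 0.0195]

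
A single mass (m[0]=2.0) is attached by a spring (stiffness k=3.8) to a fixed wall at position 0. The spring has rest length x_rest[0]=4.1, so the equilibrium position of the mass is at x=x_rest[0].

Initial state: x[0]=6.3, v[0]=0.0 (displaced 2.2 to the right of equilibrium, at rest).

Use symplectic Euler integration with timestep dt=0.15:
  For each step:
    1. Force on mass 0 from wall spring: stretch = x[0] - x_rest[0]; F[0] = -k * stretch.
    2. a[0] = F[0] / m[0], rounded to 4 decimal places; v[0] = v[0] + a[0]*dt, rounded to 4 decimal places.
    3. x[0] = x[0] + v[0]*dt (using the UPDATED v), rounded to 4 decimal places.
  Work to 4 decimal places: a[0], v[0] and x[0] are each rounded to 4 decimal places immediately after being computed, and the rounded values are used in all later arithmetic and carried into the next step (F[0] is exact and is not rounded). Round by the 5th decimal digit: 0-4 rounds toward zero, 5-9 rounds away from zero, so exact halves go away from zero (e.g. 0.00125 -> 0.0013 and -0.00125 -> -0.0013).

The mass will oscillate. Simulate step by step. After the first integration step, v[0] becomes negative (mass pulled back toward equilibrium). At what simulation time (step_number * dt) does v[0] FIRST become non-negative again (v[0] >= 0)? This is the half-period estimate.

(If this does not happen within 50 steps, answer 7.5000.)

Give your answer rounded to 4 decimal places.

Answer: 2.4000

Derivation:
Step 0: x=[6.3000] v=[0.0000]
Step 1: x=[6.2060] v=[-0.6270]
Step 2: x=[6.0219] v=[-1.2272]
Step 3: x=[5.7557] v=[-1.7749]
Step 4: x=[5.4187] v=[-2.2468]
Step 5: x=[5.0253] v=[-2.6226]
Step 6: x=[4.5924] v=[-2.8863]
Step 7: x=[4.1384] v=[-3.0266]
Step 8: x=[3.6828] v=[-3.0376]
Step 9: x=[3.2450] v=[-2.9187]
Step 10: x=[2.8438] v=[-2.6750]
Step 11: x=[2.4963] v=[-2.3170]
Step 12: x=[2.2173] v=[-1.8600]
Step 13: x=[2.0188] v=[-1.3234]
Step 14: x=[1.9093] v=[-0.7303]
Step 15: x=[1.8934] v=[-0.1060]
Step 16: x=[1.9718] v=[0.5229]
First v>=0 after going negative at step 16, time=2.4000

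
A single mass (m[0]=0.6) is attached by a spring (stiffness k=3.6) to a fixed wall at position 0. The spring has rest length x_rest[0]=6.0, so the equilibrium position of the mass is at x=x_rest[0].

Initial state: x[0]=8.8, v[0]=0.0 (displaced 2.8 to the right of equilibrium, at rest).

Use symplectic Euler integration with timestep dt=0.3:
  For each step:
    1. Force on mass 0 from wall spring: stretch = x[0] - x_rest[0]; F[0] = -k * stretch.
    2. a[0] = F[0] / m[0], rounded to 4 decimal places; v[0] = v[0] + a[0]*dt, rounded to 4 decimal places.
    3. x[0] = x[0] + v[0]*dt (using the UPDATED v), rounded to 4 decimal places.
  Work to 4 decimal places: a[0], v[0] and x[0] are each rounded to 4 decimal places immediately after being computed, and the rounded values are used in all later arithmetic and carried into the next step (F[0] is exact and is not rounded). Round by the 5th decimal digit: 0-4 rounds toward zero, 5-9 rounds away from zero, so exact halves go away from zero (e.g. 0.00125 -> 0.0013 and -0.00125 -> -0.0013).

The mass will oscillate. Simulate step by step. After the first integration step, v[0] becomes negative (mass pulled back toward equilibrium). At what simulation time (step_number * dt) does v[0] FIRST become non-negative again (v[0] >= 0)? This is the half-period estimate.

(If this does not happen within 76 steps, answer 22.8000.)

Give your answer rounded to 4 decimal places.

Answer: 1.5000

Derivation:
Step 0: x=[8.8000] v=[0.0000]
Step 1: x=[7.2880] v=[-5.0400]
Step 2: x=[5.0805] v=[-7.3584]
Step 3: x=[3.3695] v=[-5.7033]
Step 4: x=[3.0790] v=[-0.9684]
Step 5: x=[4.3658] v=[4.2894]
First v>=0 after going negative at step 5, time=1.5000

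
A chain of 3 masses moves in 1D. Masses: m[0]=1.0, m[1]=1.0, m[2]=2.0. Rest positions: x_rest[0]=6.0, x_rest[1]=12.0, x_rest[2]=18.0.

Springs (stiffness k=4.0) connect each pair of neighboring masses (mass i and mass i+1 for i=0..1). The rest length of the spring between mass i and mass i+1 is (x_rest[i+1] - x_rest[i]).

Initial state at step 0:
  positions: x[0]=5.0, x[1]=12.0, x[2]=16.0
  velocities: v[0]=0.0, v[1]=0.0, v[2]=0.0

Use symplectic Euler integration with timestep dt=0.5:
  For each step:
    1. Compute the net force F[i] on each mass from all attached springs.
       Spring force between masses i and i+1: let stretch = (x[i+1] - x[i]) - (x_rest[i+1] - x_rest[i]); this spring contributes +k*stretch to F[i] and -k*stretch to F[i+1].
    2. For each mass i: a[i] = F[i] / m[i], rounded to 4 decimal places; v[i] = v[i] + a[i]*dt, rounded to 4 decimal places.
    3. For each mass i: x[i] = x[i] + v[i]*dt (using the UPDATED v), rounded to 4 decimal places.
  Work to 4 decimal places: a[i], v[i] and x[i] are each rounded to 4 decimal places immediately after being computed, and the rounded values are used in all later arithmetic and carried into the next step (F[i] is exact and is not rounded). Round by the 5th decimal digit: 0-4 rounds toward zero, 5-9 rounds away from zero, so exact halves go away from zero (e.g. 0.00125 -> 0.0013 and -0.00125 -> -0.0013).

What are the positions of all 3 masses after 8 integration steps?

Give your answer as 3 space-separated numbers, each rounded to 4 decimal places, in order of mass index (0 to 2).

Step 0: x=[5.0000 12.0000 16.0000] v=[0.0000 0.0000 0.0000]
Step 1: x=[6.0000 9.0000 17.0000] v=[2.0000 -6.0000 2.0000]
Step 2: x=[4.0000 11.0000 17.0000] v=[-4.0000 4.0000 0.0000]
Step 3: x=[3.0000 12.0000 17.0000] v=[-2.0000 2.0000 0.0000]
Step 4: x=[5.0000 9.0000 17.5000] v=[4.0000 -6.0000 1.0000]
Step 5: x=[5.0000 10.5000 16.7500] v=[0.0000 3.0000 -1.5000]
Step 6: x=[4.5000 12.7500 15.8750] v=[-1.0000 4.5000 -1.7500]
Step 7: x=[6.2500 9.8750 16.4375] v=[3.5000 -5.7500 1.1250]
Step 8: x=[5.6250 9.9375 16.7188] v=[-1.2500 0.1250 0.5625]

Answer: 5.6250 9.9375 16.7188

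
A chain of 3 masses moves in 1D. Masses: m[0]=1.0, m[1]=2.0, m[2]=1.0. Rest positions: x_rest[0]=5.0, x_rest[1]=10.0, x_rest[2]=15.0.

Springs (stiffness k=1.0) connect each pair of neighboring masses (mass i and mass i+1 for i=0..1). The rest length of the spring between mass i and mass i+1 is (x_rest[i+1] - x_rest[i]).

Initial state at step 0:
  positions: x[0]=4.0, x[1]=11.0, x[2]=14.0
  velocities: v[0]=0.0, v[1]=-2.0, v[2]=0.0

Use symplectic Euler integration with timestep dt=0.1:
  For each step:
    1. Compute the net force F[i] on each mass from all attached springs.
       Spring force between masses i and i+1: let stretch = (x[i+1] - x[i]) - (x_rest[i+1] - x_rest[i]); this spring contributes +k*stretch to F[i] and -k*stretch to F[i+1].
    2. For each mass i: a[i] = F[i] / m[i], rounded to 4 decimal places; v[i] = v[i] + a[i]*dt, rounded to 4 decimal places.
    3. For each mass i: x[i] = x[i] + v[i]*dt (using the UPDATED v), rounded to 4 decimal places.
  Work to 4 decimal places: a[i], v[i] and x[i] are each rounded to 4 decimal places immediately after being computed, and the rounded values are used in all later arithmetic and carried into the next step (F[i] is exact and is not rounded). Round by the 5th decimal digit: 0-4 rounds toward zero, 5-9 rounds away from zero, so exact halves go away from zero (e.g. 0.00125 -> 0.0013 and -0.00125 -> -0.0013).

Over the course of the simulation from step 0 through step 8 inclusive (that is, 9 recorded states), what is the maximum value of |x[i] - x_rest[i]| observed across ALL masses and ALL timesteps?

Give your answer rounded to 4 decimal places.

Step 0: x=[4.0000 11.0000 14.0000] v=[0.0000 -2.0000 0.0000]
Step 1: x=[4.0200 10.7800 14.0200] v=[0.2000 -2.2000 0.2000]
Step 2: x=[4.0576 10.5424 14.0576] v=[0.3760 -2.3760 0.3760]
Step 3: x=[4.1101 10.2900 14.1101] v=[0.5245 -2.5245 0.5245]
Step 4: x=[4.1744 10.0258 14.1744] v=[0.6425 -2.6425 0.6425]
Step 5: x=[4.2472 9.7530 14.2472] v=[0.7276 -2.7276 0.7276]
Step 6: x=[4.3250 9.4752 14.3250] v=[0.7782 -2.7782 0.7782]
Step 7: x=[4.4043 9.1959 14.4043] v=[0.7932 -2.7932 0.7932]
Step 8: x=[4.4815 8.9187 14.4815] v=[0.7724 -2.7724 0.7724]
Max displacement = 1.0813

Answer: 1.0813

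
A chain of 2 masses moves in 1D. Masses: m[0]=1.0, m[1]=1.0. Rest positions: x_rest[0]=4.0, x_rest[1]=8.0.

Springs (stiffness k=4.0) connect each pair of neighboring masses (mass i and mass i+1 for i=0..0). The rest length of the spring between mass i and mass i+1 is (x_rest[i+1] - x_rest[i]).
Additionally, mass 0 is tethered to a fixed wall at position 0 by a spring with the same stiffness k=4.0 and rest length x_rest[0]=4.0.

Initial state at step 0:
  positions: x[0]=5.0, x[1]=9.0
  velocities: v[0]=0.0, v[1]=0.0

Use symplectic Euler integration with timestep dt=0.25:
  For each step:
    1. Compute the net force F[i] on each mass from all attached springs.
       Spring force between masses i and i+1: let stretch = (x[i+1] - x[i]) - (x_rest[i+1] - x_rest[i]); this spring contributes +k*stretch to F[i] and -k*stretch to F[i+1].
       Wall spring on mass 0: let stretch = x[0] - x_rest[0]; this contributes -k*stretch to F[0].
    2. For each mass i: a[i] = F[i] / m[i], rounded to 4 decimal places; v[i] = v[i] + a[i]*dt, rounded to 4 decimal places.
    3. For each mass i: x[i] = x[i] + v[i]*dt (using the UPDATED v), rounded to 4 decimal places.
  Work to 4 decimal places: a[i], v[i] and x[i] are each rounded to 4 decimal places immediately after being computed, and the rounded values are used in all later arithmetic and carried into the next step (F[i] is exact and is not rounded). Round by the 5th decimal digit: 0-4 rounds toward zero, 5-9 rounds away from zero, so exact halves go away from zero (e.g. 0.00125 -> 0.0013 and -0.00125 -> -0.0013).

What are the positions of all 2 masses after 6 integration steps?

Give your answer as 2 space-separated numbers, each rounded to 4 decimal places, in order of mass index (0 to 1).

Step 0: x=[5.0000 9.0000] v=[0.0000 0.0000]
Step 1: x=[4.7500 9.0000] v=[-1.0000 0.0000]
Step 2: x=[4.3750 8.9375] v=[-1.5000 -0.2500]
Step 3: x=[4.0469 8.7344] v=[-1.3125 -0.8125]
Step 4: x=[3.8789 8.3594] v=[-0.6719 -1.5000]
Step 5: x=[3.8613 7.8643] v=[-0.0703 -1.9805]
Step 6: x=[3.8792 7.3684] v=[0.0714 -1.9835]

Answer: 3.8792 7.3684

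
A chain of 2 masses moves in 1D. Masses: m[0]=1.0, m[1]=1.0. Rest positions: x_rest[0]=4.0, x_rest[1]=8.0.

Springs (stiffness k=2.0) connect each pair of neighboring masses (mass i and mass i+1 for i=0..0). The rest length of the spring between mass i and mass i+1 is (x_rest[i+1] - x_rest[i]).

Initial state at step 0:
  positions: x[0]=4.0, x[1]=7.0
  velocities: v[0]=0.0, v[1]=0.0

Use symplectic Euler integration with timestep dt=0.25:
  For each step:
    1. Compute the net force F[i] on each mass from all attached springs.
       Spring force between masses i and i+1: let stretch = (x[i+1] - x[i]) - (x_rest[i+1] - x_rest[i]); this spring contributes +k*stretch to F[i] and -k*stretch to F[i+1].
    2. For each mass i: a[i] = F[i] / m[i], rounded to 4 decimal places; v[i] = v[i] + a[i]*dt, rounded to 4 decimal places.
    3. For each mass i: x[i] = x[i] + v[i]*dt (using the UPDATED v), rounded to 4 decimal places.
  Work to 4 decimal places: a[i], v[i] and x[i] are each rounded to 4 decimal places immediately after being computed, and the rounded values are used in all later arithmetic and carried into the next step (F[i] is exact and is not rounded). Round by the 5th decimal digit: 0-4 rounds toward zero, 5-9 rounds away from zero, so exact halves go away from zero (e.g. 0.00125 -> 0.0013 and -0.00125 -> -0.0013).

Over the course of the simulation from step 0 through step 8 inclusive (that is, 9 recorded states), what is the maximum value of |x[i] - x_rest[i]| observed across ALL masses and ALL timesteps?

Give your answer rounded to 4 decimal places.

Step 0: x=[4.0000 7.0000] v=[0.0000 0.0000]
Step 1: x=[3.8750 7.1250] v=[-0.5000 0.5000]
Step 2: x=[3.6563 7.3438] v=[-0.8750 0.8750]
Step 3: x=[3.3985 7.6016] v=[-1.0313 1.0313]
Step 4: x=[3.1661 7.8341] v=[-0.9298 0.9298]
Step 5: x=[3.0172 7.9831] v=[-0.5958 0.5958]
Step 6: x=[2.9890 8.0113] v=[-0.1129 0.1129]
Step 7: x=[3.0886 7.9117] v=[0.3983 -0.3983]
Step 8: x=[3.2911 7.7092] v=[0.8099 -0.8099]
Max displacement = 1.0110

Answer: 1.0110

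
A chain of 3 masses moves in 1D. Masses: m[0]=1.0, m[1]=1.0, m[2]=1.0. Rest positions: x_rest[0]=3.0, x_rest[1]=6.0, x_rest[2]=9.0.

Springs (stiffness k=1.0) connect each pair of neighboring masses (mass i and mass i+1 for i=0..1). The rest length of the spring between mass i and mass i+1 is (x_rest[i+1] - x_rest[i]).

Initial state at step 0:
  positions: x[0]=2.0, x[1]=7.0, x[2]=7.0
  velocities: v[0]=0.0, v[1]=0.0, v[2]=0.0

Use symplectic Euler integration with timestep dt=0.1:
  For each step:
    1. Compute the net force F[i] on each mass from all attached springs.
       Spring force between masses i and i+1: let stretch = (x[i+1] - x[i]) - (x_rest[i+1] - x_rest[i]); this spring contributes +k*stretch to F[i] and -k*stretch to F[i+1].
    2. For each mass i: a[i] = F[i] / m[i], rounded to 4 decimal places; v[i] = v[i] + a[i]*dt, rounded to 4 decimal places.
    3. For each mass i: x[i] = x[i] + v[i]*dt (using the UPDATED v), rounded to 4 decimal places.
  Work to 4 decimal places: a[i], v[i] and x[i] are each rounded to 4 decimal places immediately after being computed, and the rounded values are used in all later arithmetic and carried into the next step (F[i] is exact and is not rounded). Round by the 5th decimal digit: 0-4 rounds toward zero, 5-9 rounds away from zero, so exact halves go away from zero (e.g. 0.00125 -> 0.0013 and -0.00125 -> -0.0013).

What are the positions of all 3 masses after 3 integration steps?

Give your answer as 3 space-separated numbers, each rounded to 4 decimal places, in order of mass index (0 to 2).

Step 0: x=[2.0000 7.0000 7.0000] v=[0.0000 0.0000 0.0000]
Step 1: x=[2.0200 6.9500 7.0300] v=[0.2000 -0.5000 0.3000]
Step 2: x=[2.0593 6.8515 7.0892] v=[0.3930 -0.9850 0.5920]
Step 3: x=[2.1165 6.7075 7.1760] v=[0.5722 -1.4405 0.8682]

Answer: 2.1165 6.7075 7.1760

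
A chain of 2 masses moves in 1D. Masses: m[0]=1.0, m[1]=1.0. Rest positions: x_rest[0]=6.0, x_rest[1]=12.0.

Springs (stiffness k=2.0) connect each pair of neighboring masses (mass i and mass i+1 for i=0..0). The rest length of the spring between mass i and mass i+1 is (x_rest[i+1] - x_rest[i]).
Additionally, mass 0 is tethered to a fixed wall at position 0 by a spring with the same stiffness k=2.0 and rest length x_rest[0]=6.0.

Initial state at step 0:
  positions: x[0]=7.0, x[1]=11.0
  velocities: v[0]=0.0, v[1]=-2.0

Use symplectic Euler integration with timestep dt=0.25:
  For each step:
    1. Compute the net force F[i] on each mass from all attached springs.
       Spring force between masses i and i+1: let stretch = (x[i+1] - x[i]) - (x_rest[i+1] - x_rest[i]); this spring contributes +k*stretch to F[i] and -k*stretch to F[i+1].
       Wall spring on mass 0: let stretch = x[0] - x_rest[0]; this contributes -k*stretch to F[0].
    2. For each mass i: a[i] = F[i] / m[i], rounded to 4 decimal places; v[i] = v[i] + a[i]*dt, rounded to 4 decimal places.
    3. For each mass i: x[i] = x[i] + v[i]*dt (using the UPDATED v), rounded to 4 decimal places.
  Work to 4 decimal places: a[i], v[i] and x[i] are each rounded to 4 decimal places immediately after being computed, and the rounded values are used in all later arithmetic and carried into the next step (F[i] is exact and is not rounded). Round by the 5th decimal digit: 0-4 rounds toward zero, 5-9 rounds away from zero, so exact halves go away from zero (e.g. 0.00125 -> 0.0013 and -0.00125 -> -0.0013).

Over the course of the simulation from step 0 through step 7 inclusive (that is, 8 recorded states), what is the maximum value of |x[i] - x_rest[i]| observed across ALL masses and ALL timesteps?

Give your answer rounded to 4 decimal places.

Step 0: x=[7.0000 11.0000] v=[0.0000 -2.0000]
Step 1: x=[6.6250 10.7500] v=[-1.5000 -1.0000]
Step 2: x=[5.9375 10.7344] v=[-2.7500 -0.0625]
Step 3: x=[5.1074 10.8692] v=[-3.3203 0.5391]
Step 4: x=[4.3591 11.0338] v=[-2.9931 0.6582]
Step 5: x=[3.9003 11.1140] v=[-1.8353 0.3209]
Step 6: x=[3.8557 11.0425] v=[-0.1786 -0.2860]
Step 7: x=[4.2275 10.8227] v=[1.4870 -0.8794]
Max displacement = 2.1443

Answer: 2.1443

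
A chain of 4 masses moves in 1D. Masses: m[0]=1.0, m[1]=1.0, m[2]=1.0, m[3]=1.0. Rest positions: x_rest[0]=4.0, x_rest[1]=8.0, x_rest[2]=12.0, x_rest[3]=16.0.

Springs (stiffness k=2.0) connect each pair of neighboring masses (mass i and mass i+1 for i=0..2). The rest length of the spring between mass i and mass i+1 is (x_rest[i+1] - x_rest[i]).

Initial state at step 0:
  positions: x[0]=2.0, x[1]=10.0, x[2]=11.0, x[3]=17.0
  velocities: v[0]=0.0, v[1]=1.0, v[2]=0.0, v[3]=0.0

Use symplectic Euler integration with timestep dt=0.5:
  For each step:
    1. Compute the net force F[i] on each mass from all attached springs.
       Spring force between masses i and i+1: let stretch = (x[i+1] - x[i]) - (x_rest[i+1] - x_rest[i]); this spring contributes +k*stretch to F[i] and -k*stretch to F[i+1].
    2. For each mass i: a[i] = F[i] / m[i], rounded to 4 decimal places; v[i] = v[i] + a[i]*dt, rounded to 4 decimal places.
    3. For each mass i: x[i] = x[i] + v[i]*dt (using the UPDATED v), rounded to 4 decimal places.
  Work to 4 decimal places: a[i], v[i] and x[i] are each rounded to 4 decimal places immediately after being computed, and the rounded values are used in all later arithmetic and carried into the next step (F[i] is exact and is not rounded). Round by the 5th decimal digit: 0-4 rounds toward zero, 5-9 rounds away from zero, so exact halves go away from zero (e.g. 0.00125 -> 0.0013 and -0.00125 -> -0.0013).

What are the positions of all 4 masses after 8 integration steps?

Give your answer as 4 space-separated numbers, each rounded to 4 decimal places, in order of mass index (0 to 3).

Answer: 4.4532 10.5157 10.7345 18.2970

Derivation:
Step 0: x=[2.0000 10.0000 11.0000 17.0000] v=[0.0000 1.0000 0.0000 0.0000]
Step 1: x=[4.0000 7.0000 13.5000 16.0000] v=[4.0000 -6.0000 5.0000 -2.0000]
Step 2: x=[5.5000 5.7500 14.0000 15.7500] v=[3.0000 -2.5000 1.0000 -0.5000]
Step 3: x=[5.1250 8.5000 11.2500 16.6250] v=[-0.7500 5.5000 -5.5000 1.7500]
Step 4: x=[4.4375 10.9375 9.8125 16.8125] v=[-1.3750 4.8750 -2.8750 0.3750]
Step 5: x=[5.0000 9.5625 12.4375 15.5000] v=[1.1250 -2.7500 5.2500 -2.6250]
Step 6: x=[5.8438 7.3438 15.1563 14.6563] v=[1.6875 -4.4375 5.4375 -1.6875]
Step 7: x=[5.4376 8.2813 13.7188 16.0626] v=[-0.8125 1.8750 -2.8750 2.8125]
Step 8: x=[4.4532 10.5157 10.7345 18.2970] v=[-1.9688 4.4688 -5.9687 4.4687]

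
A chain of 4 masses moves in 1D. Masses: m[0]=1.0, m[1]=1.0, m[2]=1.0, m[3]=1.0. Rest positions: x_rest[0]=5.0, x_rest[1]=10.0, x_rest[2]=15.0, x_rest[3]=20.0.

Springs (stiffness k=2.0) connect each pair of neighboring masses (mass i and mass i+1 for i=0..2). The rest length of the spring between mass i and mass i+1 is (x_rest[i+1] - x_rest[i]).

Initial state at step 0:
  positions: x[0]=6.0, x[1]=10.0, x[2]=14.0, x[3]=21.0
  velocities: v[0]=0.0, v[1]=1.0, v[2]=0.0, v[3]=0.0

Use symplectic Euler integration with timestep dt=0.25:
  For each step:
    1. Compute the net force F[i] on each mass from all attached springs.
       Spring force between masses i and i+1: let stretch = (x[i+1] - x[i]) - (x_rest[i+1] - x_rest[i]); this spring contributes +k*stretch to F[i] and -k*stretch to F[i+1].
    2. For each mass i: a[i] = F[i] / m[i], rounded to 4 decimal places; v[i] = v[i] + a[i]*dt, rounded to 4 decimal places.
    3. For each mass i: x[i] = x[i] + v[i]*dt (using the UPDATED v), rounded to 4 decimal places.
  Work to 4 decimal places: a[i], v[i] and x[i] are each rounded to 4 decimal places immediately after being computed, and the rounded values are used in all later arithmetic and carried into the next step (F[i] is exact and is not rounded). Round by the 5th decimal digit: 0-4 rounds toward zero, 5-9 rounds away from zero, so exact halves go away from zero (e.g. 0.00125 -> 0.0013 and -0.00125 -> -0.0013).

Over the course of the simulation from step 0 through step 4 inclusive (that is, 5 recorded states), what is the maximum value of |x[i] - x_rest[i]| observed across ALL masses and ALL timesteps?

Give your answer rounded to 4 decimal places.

Step 0: x=[6.0000 10.0000 14.0000 21.0000] v=[0.0000 1.0000 0.0000 0.0000]
Step 1: x=[5.8750 10.2500 14.3750 20.7500] v=[-0.5000 1.0000 1.5000 -1.0000]
Step 2: x=[5.6719 10.4688 15.0313 20.3281] v=[-0.8125 0.8750 2.6250 -1.6875]
Step 3: x=[5.4434 10.6583 15.7794 19.8691] v=[-0.9141 0.7578 2.9922 -1.8359]
Step 4: x=[5.2417 10.8360 16.3985 19.5239] v=[-0.8067 0.7109 2.4765 -1.3808]
Max displacement = 1.3985

Answer: 1.3985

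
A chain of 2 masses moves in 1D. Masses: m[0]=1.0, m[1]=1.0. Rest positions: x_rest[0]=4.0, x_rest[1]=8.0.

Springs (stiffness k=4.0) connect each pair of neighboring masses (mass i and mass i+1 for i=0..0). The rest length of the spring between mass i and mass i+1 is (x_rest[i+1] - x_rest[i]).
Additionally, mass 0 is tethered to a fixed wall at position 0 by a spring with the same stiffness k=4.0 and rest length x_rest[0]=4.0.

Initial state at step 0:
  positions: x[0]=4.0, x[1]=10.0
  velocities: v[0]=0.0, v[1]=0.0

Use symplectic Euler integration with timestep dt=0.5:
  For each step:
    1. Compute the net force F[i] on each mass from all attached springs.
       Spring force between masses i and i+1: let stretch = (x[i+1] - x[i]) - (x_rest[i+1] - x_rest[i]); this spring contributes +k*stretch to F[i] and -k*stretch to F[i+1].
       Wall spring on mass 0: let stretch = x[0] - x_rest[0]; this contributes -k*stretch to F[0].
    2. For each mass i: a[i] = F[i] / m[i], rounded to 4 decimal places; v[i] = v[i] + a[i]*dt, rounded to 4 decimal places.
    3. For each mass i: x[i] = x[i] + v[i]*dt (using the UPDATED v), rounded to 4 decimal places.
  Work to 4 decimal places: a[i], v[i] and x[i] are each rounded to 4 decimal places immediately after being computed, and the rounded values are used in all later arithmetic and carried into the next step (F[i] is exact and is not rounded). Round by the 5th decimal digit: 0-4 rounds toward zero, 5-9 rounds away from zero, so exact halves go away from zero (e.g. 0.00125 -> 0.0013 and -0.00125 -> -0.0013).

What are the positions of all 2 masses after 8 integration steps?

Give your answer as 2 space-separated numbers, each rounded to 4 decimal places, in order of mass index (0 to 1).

Answer: 6.0000 8.0000

Derivation:
Step 0: x=[4.0000 10.0000] v=[0.0000 0.0000]
Step 1: x=[6.0000 8.0000] v=[4.0000 -4.0000]
Step 2: x=[4.0000 8.0000] v=[-4.0000 0.0000]
Step 3: x=[2.0000 8.0000] v=[-4.0000 0.0000]
Step 4: x=[4.0000 6.0000] v=[4.0000 -4.0000]
Step 5: x=[4.0000 6.0000] v=[0.0000 0.0000]
Step 6: x=[2.0000 8.0000] v=[-4.0000 4.0000]
Step 7: x=[4.0000 8.0000] v=[4.0000 0.0000]
Step 8: x=[6.0000 8.0000] v=[4.0000 0.0000]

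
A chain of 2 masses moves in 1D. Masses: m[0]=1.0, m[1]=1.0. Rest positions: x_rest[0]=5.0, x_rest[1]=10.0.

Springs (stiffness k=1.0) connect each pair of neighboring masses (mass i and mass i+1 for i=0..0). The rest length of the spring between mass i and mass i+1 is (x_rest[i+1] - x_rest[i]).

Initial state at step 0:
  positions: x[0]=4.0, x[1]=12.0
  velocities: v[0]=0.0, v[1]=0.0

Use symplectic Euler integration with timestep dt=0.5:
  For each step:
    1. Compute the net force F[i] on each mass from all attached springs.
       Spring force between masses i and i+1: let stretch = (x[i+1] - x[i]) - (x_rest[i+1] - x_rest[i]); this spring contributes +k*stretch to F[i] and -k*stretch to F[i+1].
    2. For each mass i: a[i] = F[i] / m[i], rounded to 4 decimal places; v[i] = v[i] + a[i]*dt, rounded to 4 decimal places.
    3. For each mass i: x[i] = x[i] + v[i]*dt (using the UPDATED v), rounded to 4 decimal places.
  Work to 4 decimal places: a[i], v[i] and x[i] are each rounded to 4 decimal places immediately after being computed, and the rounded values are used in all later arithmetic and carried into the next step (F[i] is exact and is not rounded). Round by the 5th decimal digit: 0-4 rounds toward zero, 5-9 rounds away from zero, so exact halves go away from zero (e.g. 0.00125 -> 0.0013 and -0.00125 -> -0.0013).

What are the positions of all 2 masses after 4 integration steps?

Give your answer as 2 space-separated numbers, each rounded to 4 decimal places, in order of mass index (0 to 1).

Step 0: x=[4.0000 12.0000] v=[0.0000 0.0000]
Step 1: x=[4.7500 11.2500] v=[1.5000 -1.5000]
Step 2: x=[5.8750 10.1250] v=[2.2500 -2.2500]
Step 3: x=[6.8125 9.1875] v=[1.8750 -1.8750]
Step 4: x=[7.0938 8.9063] v=[0.5625 -0.5625]

Answer: 7.0938 8.9063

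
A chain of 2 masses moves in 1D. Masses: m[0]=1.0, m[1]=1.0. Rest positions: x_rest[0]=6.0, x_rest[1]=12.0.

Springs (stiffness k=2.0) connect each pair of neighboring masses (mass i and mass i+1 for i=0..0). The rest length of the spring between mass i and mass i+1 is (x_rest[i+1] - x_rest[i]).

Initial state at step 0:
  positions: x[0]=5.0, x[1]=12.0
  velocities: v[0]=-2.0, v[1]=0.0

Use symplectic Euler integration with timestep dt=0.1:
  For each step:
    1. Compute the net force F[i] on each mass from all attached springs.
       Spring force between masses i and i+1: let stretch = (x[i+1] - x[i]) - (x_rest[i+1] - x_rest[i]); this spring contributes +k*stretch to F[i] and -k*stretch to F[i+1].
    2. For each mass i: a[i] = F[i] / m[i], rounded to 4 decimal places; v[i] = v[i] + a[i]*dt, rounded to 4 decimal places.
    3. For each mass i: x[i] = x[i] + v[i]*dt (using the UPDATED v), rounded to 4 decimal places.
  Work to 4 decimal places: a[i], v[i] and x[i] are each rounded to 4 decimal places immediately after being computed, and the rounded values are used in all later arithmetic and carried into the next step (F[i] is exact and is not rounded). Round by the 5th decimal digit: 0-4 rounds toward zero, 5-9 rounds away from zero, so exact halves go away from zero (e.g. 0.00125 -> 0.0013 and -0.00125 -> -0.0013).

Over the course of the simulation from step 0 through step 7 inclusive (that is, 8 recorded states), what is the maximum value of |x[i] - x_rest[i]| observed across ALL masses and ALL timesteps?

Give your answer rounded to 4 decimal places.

Answer: 1.7297

Derivation:
Step 0: x=[5.0000 12.0000] v=[-2.0000 0.0000]
Step 1: x=[4.8200 11.9800] v=[-1.8000 -0.2000]
Step 2: x=[4.6632 11.9368] v=[-1.5680 -0.4320]
Step 3: x=[4.5319 11.8681] v=[-1.3133 -0.6867]
Step 4: x=[4.4273 11.7727] v=[-1.0461 -0.9539]
Step 5: x=[4.3496 11.6504] v=[-0.7770 -1.2230]
Step 6: x=[4.2979 11.5021] v=[-0.5168 -1.4832]
Step 7: x=[4.2703 11.3297] v=[-0.2760 -1.7240]
Max displacement = 1.7297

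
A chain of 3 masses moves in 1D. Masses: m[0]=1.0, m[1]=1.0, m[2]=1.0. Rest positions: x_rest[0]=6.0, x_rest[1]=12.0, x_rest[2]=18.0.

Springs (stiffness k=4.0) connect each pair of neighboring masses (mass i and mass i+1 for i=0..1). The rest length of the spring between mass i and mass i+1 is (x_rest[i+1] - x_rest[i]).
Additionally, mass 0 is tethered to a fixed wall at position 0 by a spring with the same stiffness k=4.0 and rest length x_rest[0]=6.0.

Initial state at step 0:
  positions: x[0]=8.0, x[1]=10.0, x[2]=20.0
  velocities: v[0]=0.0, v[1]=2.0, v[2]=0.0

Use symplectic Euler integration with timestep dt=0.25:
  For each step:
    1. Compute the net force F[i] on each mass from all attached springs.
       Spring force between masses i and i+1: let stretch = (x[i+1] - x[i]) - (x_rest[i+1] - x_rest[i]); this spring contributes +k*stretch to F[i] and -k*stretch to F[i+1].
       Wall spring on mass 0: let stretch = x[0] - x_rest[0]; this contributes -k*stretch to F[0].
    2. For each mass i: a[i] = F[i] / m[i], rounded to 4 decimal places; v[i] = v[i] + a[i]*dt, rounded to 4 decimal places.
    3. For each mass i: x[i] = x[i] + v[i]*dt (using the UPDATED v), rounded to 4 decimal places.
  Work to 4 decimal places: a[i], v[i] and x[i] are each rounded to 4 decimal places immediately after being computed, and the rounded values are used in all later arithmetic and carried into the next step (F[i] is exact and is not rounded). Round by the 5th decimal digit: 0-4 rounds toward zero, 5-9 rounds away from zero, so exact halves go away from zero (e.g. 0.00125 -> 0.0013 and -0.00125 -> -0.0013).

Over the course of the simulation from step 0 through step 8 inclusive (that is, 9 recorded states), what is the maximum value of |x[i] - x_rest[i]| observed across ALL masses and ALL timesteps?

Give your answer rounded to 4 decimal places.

Step 0: x=[8.0000 10.0000 20.0000] v=[0.0000 2.0000 0.0000]
Step 1: x=[6.5000 12.5000 19.0000] v=[-6.0000 10.0000 -4.0000]
Step 2: x=[4.8750 15.1250 17.8750] v=[-6.5000 10.5000 -4.5000]
Step 3: x=[4.5938 15.8750 17.5625] v=[-1.1250 3.0000 -1.2500]
Step 4: x=[5.9844 14.2266 18.3281] v=[5.5624 -6.5937 3.0625]
Step 5: x=[7.9395 11.5430 19.5684] v=[7.8202 -10.7344 4.9610]
Step 6: x=[8.8106 9.9649 20.3023] v=[3.4842 -6.3125 2.9356]
Step 7: x=[7.7676 10.6826 19.9519] v=[-4.1721 2.8706 -1.4018]
Step 8: x=[5.5114 12.9888 18.7841] v=[-9.0247 9.2249 -4.6711]
Max displacement = 3.8750

Answer: 3.8750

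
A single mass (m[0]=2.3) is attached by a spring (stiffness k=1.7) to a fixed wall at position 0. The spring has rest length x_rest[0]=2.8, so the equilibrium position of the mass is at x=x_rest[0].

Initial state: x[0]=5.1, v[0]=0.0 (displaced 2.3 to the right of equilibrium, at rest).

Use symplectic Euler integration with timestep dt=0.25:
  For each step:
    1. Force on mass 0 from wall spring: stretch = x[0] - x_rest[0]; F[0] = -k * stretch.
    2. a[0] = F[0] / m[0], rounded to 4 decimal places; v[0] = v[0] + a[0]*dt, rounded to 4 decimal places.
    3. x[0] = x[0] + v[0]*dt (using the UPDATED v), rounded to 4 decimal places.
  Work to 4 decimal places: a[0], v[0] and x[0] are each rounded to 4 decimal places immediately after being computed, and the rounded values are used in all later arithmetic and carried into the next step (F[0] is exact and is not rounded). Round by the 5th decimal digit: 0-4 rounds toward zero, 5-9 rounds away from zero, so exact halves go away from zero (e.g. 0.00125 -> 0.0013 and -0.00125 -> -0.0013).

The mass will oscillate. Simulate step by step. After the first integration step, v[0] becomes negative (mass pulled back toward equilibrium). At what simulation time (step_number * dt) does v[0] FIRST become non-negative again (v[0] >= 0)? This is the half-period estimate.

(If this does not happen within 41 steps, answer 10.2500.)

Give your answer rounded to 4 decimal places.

Answer: 3.7500

Derivation:
Step 0: x=[5.1000] v=[0.0000]
Step 1: x=[4.9938] v=[-0.4250]
Step 2: x=[4.7862] v=[-0.8304]
Step 3: x=[4.4869] v=[-1.1974]
Step 4: x=[4.1096] v=[-1.5091]
Step 5: x=[3.6718] v=[-1.7511]
Step 6: x=[3.1938] v=[-1.9122]
Step 7: x=[2.6976] v=[-1.9850]
Step 8: x=[2.2061] v=[-1.9661]
Step 9: x=[1.7420] v=[-1.8564]
Step 10: x=[1.3268] v=[-1.6609]
Step 11: x=[0.9796] v=[-1.3887]
Step 12: x=[0.7165] v=[-1.0523]
Step 13: x=[0.5497] v=[-0.6673]
Step 14: x=[0.4868] v=[-0.2515]
Step 15: x=[0.5308] v=[0.1760]
First v>=0 after going negative at step 15, time=3.7500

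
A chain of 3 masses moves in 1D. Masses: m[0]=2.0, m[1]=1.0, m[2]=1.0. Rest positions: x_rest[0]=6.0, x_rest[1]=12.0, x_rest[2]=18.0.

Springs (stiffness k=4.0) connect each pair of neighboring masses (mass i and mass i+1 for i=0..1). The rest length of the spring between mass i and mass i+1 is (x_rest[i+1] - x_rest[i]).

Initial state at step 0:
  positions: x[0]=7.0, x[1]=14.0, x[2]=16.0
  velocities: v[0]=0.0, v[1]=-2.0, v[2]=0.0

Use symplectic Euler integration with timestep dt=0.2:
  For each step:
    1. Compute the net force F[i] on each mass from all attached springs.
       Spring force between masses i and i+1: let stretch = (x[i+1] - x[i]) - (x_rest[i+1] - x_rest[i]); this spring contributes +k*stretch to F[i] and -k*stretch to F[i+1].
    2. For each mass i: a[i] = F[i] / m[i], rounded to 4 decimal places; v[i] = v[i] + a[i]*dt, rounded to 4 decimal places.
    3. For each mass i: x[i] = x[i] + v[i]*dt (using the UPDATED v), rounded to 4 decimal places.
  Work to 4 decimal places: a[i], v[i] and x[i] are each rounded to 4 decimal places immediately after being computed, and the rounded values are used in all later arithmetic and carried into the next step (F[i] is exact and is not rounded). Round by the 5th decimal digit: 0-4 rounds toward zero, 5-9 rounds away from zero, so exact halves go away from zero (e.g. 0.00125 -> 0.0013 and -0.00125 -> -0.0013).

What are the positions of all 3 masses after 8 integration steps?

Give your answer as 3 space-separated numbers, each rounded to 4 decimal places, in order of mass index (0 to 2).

Step 0: x=[7.0000 14.0000 16.0000] v=[0.0000 -2.0000 0.0000]
Step 1: x=[7.0800 12.8000 16.6400] v=[0.4000 -6.0000 3.2000]
Step 2: x=[7.1376 11.2992 17.6256] v=[0.2880 -7.5040 4.9280]
Step 3: x=[7.0481 10.1448 18.5590] v=[-0.4474 -5.7722 4.6669]
Step 4: x=[6.7264 9.8412 19.1061] v=[-1.6087 -1.5182 2.7355]
Step 5: x=[6.1738 10.5216 19.1308] v=[-2.7628 3.4019 0.1236]
Step 6: x=[5.4891 11.8838 18.7380] v=[-3.4237 6.8110 -1.9638]
Step 7: x=[4.8359 13.3195 18.2086] v=[-3.2658 7.1786 -2.6472]
Step 8: x=[4.3814 14.1801 17.8569] v=[-2.2724 4.3030 -1.7585]

Answer: 4.3814 14.1801 17.8569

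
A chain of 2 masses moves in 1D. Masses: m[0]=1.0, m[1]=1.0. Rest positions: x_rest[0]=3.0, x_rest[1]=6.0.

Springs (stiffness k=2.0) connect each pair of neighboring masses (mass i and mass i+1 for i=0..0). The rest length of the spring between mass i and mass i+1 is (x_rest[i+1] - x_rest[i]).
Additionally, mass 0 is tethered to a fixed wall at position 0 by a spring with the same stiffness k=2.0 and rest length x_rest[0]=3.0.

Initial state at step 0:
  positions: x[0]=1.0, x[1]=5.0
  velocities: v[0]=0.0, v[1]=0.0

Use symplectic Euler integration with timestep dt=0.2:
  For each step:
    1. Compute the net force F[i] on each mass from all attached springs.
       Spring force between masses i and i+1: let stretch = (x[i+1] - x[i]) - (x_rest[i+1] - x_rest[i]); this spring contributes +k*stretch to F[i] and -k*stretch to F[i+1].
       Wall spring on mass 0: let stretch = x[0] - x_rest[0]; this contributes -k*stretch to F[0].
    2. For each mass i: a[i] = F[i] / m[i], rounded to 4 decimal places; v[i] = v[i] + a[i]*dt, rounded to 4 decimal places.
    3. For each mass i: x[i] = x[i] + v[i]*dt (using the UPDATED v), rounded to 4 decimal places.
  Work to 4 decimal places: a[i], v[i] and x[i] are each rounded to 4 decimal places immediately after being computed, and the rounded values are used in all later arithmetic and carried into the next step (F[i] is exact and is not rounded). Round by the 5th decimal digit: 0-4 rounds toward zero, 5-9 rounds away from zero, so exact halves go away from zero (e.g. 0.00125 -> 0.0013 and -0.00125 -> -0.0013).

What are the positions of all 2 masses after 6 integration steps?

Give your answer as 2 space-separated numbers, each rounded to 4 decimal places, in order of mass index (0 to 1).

Step 0: x=[1.0000 5.0000] v=[0.0000 0.0000]
Step 1: x=[1.2400 4.9200] v=[1.2000 -0.4000]
Step 2: x=[1.6752 4.7856] v=[2.1760 -0.6720]
Step 3: x=[2.2252 4.6424] v=[2.7501 -0.7162]
Step 4: x=[2.7906 4.5458] v=[2.8269 -0.4831]
Step 5: x=[3.2731 4.5488] v=[2.4127 0.0148]
Step 6: x=[3.5958 4.6897] v=[1.6137 0.7045]

Answer: 3.5958 4.6897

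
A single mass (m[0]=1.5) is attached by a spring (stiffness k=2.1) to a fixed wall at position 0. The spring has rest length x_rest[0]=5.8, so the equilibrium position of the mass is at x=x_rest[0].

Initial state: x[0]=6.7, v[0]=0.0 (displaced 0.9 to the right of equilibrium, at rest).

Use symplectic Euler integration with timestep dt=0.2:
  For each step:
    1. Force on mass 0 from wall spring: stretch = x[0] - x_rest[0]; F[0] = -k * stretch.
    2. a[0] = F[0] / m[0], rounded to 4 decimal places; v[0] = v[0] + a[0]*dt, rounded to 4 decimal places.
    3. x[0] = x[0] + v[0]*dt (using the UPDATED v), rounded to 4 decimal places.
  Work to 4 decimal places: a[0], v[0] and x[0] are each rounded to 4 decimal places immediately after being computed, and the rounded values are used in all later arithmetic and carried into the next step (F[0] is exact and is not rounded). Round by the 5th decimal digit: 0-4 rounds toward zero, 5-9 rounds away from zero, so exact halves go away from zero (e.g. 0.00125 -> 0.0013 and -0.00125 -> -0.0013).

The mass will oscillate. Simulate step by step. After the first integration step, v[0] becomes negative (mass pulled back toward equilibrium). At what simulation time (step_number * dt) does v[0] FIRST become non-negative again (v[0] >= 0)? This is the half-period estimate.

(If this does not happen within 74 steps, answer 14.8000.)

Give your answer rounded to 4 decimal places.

Step 0: x=[6.7000] v=[0.0000]
Step 1: x=[6.6496] v=[-0.2520]
Step 2: x=[6.5516] v=[-0.4899]
Step 3: x=[6.4115] v=[-0.7003]
Step 4: x=[6.2372] v=[-0.8715]
Step 5: x=[6.0384] v=[-0.9939]
Step 6: x=[5.8263] v=[-1.0607]
Step 7: x=[5.6127] v=[-1.0681]
Step 8: x=[5.4096] v=[-1.0157]
Step 9: x=[5.2283] v=[-0.9064]
Step 10: x=[5.0790] v=[-0.7463]
Step 11: x=[4.9701] v=[-0.5444]
Step 12: x=[4.9077] v=[-0.3120]
Step 13: x=[4.8953] v=[-0.0622]
Step 14: x=[4.9335] v=[0.1911]
First v>=0 after going negative at step 14, time=2.8000

Answer: 2.8000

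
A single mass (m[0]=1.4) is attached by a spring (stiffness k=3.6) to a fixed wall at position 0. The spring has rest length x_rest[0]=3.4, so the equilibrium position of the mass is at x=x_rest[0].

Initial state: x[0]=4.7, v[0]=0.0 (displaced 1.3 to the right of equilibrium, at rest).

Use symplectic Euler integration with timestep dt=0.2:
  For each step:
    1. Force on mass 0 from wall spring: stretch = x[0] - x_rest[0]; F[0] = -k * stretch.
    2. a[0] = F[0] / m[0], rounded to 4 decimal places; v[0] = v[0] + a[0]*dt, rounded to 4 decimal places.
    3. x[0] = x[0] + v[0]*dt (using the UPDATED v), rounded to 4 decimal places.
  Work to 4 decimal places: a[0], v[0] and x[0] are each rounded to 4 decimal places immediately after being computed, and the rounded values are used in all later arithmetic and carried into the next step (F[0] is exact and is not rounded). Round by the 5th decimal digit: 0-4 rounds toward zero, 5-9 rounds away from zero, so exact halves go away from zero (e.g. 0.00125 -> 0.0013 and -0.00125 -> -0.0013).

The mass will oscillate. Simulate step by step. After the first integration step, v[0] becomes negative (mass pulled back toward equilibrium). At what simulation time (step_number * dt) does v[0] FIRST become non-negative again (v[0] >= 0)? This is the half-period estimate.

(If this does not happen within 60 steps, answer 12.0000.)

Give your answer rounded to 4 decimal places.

Answer: 2.0000

Derivation:
Step 0: x=[4.7000] v=[0.0000]
Step 1: x=[4.5663] v=[-0.6686]
Step 2: x=[4.3126] v=[-1.2684]
Step 3: x=[3.9651] v=[-1.7377]
Step 4: x=[3.5594] v=[-2.0283]
Step 5: x=[3.1373] v=[-2.1103]
Step 6: x=[2.7423] v=[-1.9752]
Step 7: x=[2.4149] v=[-1.6370]
Step 8: x=[2.1888] v=[-1.1304]
Step 9: x=[2.0873] v=[-0.5075]
Step 10: x=[2.1208] v=[0.1676]
First v>=0 after going negative at step 10, time=2.0000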